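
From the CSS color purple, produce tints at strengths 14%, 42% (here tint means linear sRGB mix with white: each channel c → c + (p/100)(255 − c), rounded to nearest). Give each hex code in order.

CSS purple is rgb(128, 0, 128).
14%: (128 + 17.78 = 145.78→146, 0 + 35.7 = 35.7→36, 128 + 17.78 = 145.78→146) → #922492
42%: (128 + 53.34 = 181.34→181, 0 + 107.1 = 107.1→107, 128 + 53.34 = 181.34→181) → #B56BB5

#922492, #B56BB5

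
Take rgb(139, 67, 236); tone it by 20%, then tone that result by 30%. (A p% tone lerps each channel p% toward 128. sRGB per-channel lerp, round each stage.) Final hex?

Per channel, c → c + 0.2(128 − c):
  R: 139 + 0.2×(128−139) = 139 − 2.2 = 136.8 → 137
  G: 67 + 12.2 = 79.2 → 79
  B: 236 + 0.2×(128−236) = 236 − 21.6 = 214.4 → 214
After the tone: rgb(137, 79, 214) = #894FD6.
Lerp each channel 30% toward 128:
  R: 137 + 0.3×(128−137) = 137 − 2.7 = 134.3 → 134
  G: 79 + 14.7 = 93.7 → 94
  B: 214 + 0.3×(128−214) = 214 − 25.8 = 188.2 → 188
rgb(134, 94, 188) = #865EBC.

#865EBC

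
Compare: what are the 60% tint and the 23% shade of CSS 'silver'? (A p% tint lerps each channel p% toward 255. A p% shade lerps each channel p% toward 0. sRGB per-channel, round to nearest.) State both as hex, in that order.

#E6E6E6, #949494

CSS silver is rgb(192, 192, 192).
60% tint:
  R: 192 + 0.6×(255−192) = 192 + 37.8 = 229.8 → 230
  G: 192 + 0.6×(255−192) = 192 + 37.8 = 229.8 → 230
  B: 192 + 0.6×(255−192) = 192 + 37.8 = 229.8 → 230
  → #E6E6E6
23% shade:
  R: 192 − 44.16 = 147.84 → 148
  G: 192 + 0.23×(0−192) = 192 − 44.16 = 147.84 → 148
  B: 192 + 0.23×(0−192) = 192 − 44.16 = 147.84 → 148
  → #949494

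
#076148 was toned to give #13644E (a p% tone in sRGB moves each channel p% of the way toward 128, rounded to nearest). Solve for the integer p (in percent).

#076148 is rgb(7, 97, 72); #13644E is rgb(19, 100, 78).
On the R channel (widest range): 19 ≈ 7 + (p/100)(128 − 7), so p ≈ 100×(19 − 7)/(128 − 7) = 1200/121 = 9.92.
p = 10 reproduces all three channels after rounding.

10%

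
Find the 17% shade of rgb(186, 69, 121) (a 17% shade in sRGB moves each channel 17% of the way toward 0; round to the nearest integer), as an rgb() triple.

A 17% shade moves each channel 17% toward 0:
  R: 186 + 0.17×(0−186) = 186 − 31.62 = 154.38 → 154
  G: 69 + 0.17×(0−69) = 69 − 11.73 = 57.27 → 57
  B: 121 + 0.17×(0−121) = 121 − 20.57 = 100.43 → 100

rgb(154, 57, 100)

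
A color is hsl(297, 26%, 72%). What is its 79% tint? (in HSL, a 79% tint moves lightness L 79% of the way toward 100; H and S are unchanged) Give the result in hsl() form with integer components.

L moves 79% from 72 toward 100: 72 + 22.12 = 94.12 → 94.
H and S are unchanged.

hsl(297, 26%, 94%)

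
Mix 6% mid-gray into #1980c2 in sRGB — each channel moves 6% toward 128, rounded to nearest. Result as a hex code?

#1980c2 is rgb(25, 128, 194).
Lerp each channel 6% toward 128:
  R: 25 + 0.06×(128−25) = 25 + 6.18 = 31.18 → 31
  G: 128 + 0.06×(128−128) = 128 + 0 = 128 → 128
  B: 194 − 3.96 = 190.04 → 190
rgb(31, 128, 190) = #1f80be.

#1f80be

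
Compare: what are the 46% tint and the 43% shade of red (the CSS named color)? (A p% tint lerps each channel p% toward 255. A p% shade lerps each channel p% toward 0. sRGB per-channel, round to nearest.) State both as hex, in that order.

#FF7575, #910000

CSS red is rgb(255, 0, 0).
46% tint:
  R: 255 + 0.46×(255−255) = 255 + 0 = 255 → 255
  G: 0 + 0.46×(255−0) = 0 + 117.3 = 117.3 → 117
  B: 0 + 0.46×(255−0) = 0 + 117.3 = 117.3 → 117
  → #FF7575
43% shade:
  R: 255 + 0.43×(0−255) = 255 − 109.65 = 145.35 → 145
  G: 0 + 0 = 0 → 0
  B: 0 + 0.43×(0−0) = 0 + 0 = 0 → 0
  → #910000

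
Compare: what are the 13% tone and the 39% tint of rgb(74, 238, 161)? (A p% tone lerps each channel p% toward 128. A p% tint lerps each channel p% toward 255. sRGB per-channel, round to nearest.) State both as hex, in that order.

#51E09D, #91F5C6

13% tone:
  R: 74 + 0.13×(128−74) = 74 + 7.02 = 81.02 → 81
  G: 238 + 0.13×(128−238) = 238 − 14.3 = 223.7 → 224
  B: 161 − 4.29 = 156.71 → 157
  → #51E09D
39% tint:
  R: 74 + 70.59 = 144.59 → 145
  G: 238 + 0.39×(255−238) = 238 + 6.63 = 244.63 → 245
  B: 161 + 0.39×(255−161) = 161 + 36.66 = 197.66 → 198
  → #91F5C6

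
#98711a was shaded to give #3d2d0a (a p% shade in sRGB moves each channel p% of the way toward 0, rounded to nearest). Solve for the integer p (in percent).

#98711a is rgb(152, 113, 26); #3d2d0a is rgb(61, 45, 10).
On the R channel (widest range): 61 ≈ 152 + (p/100)(0 − 152), so p ≈ 100×(61 − 152)/(0 − 152) = -9100/-152 = 59.87.
p = 60 reproduces all three channels after rounding.

60%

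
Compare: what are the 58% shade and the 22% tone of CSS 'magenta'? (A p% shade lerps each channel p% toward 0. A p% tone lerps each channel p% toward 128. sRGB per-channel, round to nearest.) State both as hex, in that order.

CSS magenta is rgb(255, 0, 255).
58% shade:
  R: 255 + 0.58×(0−255) = 255 − 147.9 = 107.1 → 107
  G: 0 + 0.58×(0−0) = 0 + 0 = 0 → 0
  B: 255 + 0.58×(0−255) = 255 − 147.9 = 107.1 → 107
  → #6b006b
22% tone:
  R: 255 + 0.22×(128−255) = 255 − 27.94 = 227.06 → 227
  G: 0 + 0.22×(128−0) = 0 + 28.16 = 28.16 → 28
  B: 255 + 0.22×(128−255) = 255 − 27.94 = 227.06 → 227
  → #e31ce3

#6b006b, #e31ce3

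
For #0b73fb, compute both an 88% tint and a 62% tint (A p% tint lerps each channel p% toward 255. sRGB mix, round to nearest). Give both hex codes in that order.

#e2eeff, #a2cafd

#0b73fb is rgb(11, 115, 251).
88% tint:
  R: 11 + 0.88×(255−11) = 11 + 214.72 = 225.72 → 226
  G: 115 + 0.88×(255−115) = 115 + 123.2 = 238.2 → 238
  B: 251 + 0.88×(255−251) = 251 + 3.52 = 254.52 → 255
  → #e2eeff
62% tint:
  R: 11 + 0.62×(255−11) = 11 + 151.28 = 162.28 → 162
  G: 115 + 0.62×(255−115) = 115 + 86.8 = 201.8 → 202
  B: 251 + 0.62×(255−251) = 251 + 2.48 = 253.48 → 253
  → #a2cafd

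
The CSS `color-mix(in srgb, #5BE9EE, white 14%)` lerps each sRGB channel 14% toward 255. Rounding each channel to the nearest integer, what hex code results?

#5BE9EE is rgb(91, 233, 238).
Per channel, c → c + 0.14(255 − c):
  R: 91 + 0.14×(255−91) = 91 + 22.96 = 113.96 → 114
  G: 233 + 3.08 = 236.08 → 236
  B: 238 + 0.14×(255−238) = 238 + 2.38 = 240.38 → 240
rgb(114, 236, 240) = #72ECF0.

#72ECF0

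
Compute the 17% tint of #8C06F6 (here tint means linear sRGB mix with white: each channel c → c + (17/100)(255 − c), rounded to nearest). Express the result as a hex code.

#8C06F6 is rgb(140, 6, 246).
Lerp each channel 17% toward 255:
  R: 140 + 19.55 = 159.55 → 160
  G: 6 + 0.17×(255−6) = 6 + 42.33 = 48.33 → 48
  B: 246 + 0.17×(255−246) = 246 + 1.53 = 247.53 → 248
rgb(160, 48, 248) = #A030F8.

#A030F8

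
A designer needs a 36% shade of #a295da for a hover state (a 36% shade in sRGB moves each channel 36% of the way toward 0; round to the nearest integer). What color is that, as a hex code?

#a295da is rgb(162, 149, 218).
Lerp each channel 36% toward 0:
  R: 162 + 0.36×(0−162) = 162 − 58.32 = 103.68 → 104
  G: 149 − 53.64 = 95.36 → 95
  B: 218 + 0.36×(0−218) = 218 − 78.48 = 139.52 → 140
rgb(104, 95, 140) = #685f8c.

#685f8c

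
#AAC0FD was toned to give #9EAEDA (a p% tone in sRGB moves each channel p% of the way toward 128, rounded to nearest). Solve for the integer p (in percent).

28%

#AAC0FD is rgb(170, 192, 253); #9EAEDA is rgb(158, 174, 218).
On the B channel (widest range): 218 ≈ 253 + (p/100)(128 − 253), so p ≈ 100×(218 − 253)/(128 − 253) = -3500/-125 = 28.00.
p = 28 reproduces all three channels after rounding.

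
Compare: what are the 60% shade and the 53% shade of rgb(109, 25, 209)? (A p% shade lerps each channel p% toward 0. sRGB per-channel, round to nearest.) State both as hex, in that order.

#2c0a54, #330c62

60% shade:
  R: 109 − 65.4 = 43.6 → 44
  G: 25 − 15 = 10 → 10
  B: 209 + 0.6×(0−209) = 209 − 125.4 = 83.6 → 84
  → #2c0a54
53% shade:
  R: 109 + 0.53×(0−109) = 109 − 57.77 = 51.23 → 51
  G: 25 − 13.25 = 11.75 → 12
  B: 209 − 110.77 = 98.23 → 98
  → #330c62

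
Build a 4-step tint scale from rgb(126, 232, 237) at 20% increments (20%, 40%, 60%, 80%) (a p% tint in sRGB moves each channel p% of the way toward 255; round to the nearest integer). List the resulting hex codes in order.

20%: (126 + 25.8 = 151.8→152, 232 + 4.6 = 236.6→237, 237 + 3.6 = 240.6→241) → #98edf1
40%: (126 + 51.6 = 177.6→178, 232 + 9.2 = 241.2→241, 237 + 7.2 = 244.2→244) → #b2f1f4
60%: (126 + 77.4 = 203.4→203, 232 + 13.8 = 245.8→246, 237 + 10.8 = 247.8→248) → #cbf6f8
80%: (126 + 103.2 = 229.2→229, 232 + 18.4 = 250.4→250, 237 + 14.4 = 251.4→251) → #e5fafb

#98edf1, #b2f1f4, #cbf6f8, #e5fafb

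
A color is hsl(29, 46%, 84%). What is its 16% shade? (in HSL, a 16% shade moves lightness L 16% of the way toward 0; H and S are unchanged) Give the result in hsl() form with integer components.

hsl(29, 46%, 71%)

L moves 16% from 84 toward 0: 84 − 13.44 = 70.56 → 71.
H and S are unchanged.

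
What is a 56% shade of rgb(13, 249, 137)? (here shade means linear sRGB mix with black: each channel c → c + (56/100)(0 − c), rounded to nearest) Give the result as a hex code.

Per channel, c → c + 0.56(0 − c):
  R: 13 + 0.56×(0−13) = 13 − 7.28 = 5.72 → 6
  G: 249 − 139.44 = 109.56 → 110
  B: 137 + 0.56×(0−137) = 137 − 76.72 = 60.28 → 60
rgb(6, 110, 60) = #066e3c.

#066e3c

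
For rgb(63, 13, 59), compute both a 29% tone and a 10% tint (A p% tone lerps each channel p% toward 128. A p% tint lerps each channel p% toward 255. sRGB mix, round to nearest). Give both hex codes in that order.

29% tone:
  R: 63 + 18.85 = 81.85 → 82
  G: 13 + 0.29×(128−13) = 13 + 33.35 = 46.35 → 46
  B: 59 + 20.01 = 79.01 → 79
  → #522E4F
10% tint:
  R: 63 + 0.1×(255−63) = 63 + 19.2 = 82.2 → 82
  G: 13 + 0.1×(255−13) = 13 + 24.2 = 37.2 → 37
  B: 59 + 19.6 = 78.6 → 79
  → #52254F

#522E4F, #52254F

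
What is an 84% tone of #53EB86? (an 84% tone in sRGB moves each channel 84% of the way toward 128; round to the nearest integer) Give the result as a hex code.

#53EB86 is rgb(83, 235, 134).
Per channel, c → c + 0.84(128 − c):
  R: 83 + 0.84×(128−83) = 83 + 37.8 = 120.8 → 121
  G: 235 + 0.84×(128−235) = 235 − 89.88 = 145.12 → 145
  B: 134 + 0.84×(128−134) = 134 − 5.04 = 128.96 → 129
rgb(121, 145, 129) = #799181.

#799181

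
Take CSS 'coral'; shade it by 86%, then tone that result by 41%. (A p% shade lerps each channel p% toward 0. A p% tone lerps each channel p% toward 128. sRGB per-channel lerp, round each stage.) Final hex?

CSS coral is rgb(255, 127, 80).
Lerp each channel 86% toward 0:
  R: 255 + 0.86×(0−255) = 255 − 219.3 = 35.7 → 36
  G: 127 − 109.22 = 17.78 → 18
  B: 80 + 0.86×(0−80) = 80 − 68.8 = 11.2 → 11
After the shade: rgb(36, 18, 11) = #24120B.
Lerp each channel 41% toward 128:
  R: 36 + 0.41×(128−36) = 36 + 37.72 = 73.72 → 74
  G: 18 + 45.1 = 63.1 → 63
  B: 11 + 47.97 = 58.97 → 59
rgb(74, 63, 59) = #4A3F3B.

#4A3F3B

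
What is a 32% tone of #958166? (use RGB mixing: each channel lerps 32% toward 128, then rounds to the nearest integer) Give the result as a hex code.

#958166 is rgb(149, 129, 102).
Per channel, c → c + 0.32(128 − c):
  R: 149 + 0.32×(128−149) = 149 − 6.72 = 142.28 → 142
  G: 129 − 0.32 = 128.68 → 129
  B: 102 + 0.32×(128−102) = 102 + 8.32 = 110.32 → 110
rgb(142, 129, 110) = #8E816E.

#8E816E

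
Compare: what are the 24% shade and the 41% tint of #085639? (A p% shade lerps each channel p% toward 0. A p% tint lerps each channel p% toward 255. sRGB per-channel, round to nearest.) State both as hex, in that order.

#085639 is rgb(8, 86, 57).
24% shade:
  R: 8 + 0.24×(0−8) = 8 − 1.92 = 6.08 → 6
  G: 86 − 20.64 = 65.36 → 65
  B: 57 + 0.24×(0−57) = 57 − 13.68 = 43.32 → 43
  → #06412b
41% tint:
  R: 8 + 0.41×(255−8) = 8 + 101.27 = 109.27 → 109
  G: 86 + 69.29 = 155.29 → 155
  B: 57 + 0.41×(255−57) = 57 + 81.18 = 138.18 → 138
  → #6d9b8a

#06412b, #6d9b8a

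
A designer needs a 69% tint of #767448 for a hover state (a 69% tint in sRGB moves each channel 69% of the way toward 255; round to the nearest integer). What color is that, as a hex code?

#767448 is rgb(118, 116, 72).
Per channel, c → c + 0.69(255 − c):
  R: 118 + 0.69×(255−118) = 118 + 94.53 = 212.53 → 213
  G: 116 + 95.91 = 211.91 → 212
  B: 72 + 0.69×(255−72) = 72 + 126.27 = 198.27 → 198
rgb(213, 212, 198) = #D5D4C6.

#D5D4C6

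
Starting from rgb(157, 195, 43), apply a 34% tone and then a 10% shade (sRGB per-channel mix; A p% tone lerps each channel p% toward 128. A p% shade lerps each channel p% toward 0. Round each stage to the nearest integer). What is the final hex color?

Per channel, c → c + 0.34(128 − c):
  R: 157 + 0.34×(128−157) = 157 − 9.86 = 147.14 → 147
  G: 195 + 0.34×(128−195) = 195 − 22.78 = 172.22 → 172
  B: 43 + 28.9 = 71.9 → 72
After the tone: rgb(147, 172, 72) = #93AC48.
Per channel, c → c + 0.1(0 − c):
  R: 147 + 0.1×(0−147) = 147 − 14.7 = 132.3 → 132
  G: 172 + 0.1×(0−172) = 172 − 17.2 = 154.8 → 155
  B: 72 − 7.2 = 64.8 → 65
rgb(132, 155, 65) = #849B41.

#849B41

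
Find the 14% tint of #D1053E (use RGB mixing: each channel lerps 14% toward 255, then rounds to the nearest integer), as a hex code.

#D1053E is rgb(209, 5, 62).
A 14% tint moves each channel 14% toward 255:
  R: 209 + 6.44 = 215.44 → 215
  G: 5 + 0.14×(255−5) = 5 + 35 = 40 → 40
  B: 62 + 0.14×(255−62) = 62 + 27.02 = 89.02 → 89
rgb(215, 40, 89) = #D72859.

#D72859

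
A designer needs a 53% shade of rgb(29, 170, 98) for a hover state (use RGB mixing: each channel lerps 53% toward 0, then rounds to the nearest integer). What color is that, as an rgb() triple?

Lerp each channel 53% toward 0:
  R: 29 + 0.53×(0−29) = 29 − 15.37 = 13.63 → 14
  G: 170 − 90.1 = 79.9 → 80
  B: 98 + 0.53×(0−98) = 98 − 51.94 = 46.06 → 46

rgb(14, 80, 46)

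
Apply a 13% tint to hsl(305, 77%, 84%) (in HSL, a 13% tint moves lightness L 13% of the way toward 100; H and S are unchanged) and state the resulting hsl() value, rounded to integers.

hsl(305, 77%, 86%)

L moves 13% from 84 toward 100: 84 + 2.08 = 86.08 → 86.
H and S are unchanged.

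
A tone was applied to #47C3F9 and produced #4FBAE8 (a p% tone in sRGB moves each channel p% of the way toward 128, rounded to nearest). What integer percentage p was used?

14%

#47C3F9 is rgb(71, 195, 249); #4FBAE8 is rgb(79, 186, 232).
On the B channel (widest range): 232 ≈ 249 + (p/100)(128 − 249), so p ≈ 100×(232 − 249)/(128 − 249) = -1700/-121 = 14.05.
p = 14 reproduces all three channels after rounding.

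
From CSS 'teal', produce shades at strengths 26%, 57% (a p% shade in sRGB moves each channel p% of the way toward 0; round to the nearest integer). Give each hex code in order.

#005f5f, #003737

CSS teal is rgb(0, 128, 128).
26%: (0→0, 128 − 33.28 = 94.72→95, 128 − 33.28 = 94.72→95) → #005f5f
57%: (0→0, 128 − 72.96 = 55.04→55, 128 − 72.96 = 55.04→55) → #003737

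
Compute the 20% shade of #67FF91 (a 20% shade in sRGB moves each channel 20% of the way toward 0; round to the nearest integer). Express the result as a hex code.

#67FF91 is rgb(103, 255, 145).
A 20% shade moves each channel 20% toward 0:
  R: 103 + 0.2×(0−103) = 103 − 20.6 = 82.4 → 82
  G: 255 − 51 = 204 → 204
  B: 145 + 0.2×(0−145) = 145 − 29 = 116 → 116
rgb(82, 204, 116) = #52CC74.

#52CC74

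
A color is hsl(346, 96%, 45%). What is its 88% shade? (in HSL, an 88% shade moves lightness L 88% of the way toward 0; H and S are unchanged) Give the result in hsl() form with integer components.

L moves 88% from 45 toward 0: 45 − 39.6 = 5.4 → 5.
H and S are unchanged.

hsl(346, 96%, 5%)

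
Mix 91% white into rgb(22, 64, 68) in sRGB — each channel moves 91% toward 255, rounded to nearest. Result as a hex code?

#EAEEEE

A 91% tint moves each channel 91% toward 255:
  R: 22 + 212.03 = 234.03 → 234
  G: 64 + 173.81 = 237.81 → 238
  B: 68 + 0.91×(255−68) = 68 + 170.17 = 238.17 → 238
rgb(234, 238, 238) = #EAEEEE.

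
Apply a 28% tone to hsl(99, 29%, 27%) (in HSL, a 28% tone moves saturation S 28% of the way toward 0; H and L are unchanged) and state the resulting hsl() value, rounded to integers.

S moves 28% from 29 toward 0: 29 − 8.12 = 20.88 → 21.
H and L are unchanged.

hsl(99, 21%, 27%)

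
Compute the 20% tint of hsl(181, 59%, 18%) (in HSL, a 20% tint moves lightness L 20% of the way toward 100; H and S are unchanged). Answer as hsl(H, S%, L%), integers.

L moves 20% from 18 toward 100: 18 + 16.4 = 34.4 → 34.
H and S are unchanged.

hsl(181, 59%, 34%)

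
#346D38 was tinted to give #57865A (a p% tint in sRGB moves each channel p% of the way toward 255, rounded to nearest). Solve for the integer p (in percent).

17%

#346D38 is rgb(52, 109, 56); #57865A is rgb(87, 134, 90).
On the R channel (widest range): 87 ≈ 52 + (p/100)(255 − 52), so p ≈ 100×(87 − 52)/(255 − 52) = 3500/203 = 17.24.
p = 17 reproduces all three channels after rounding.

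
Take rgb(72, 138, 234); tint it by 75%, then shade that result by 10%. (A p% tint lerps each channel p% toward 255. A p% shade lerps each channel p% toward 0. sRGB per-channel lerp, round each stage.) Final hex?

Per channel, c → c + 0.75(255 − c):
  R: 72 + 0.75×(255−72) = 72 + 137.25 = 209.25 → 209
  G: 138 + 87.75 = 225.75 → 226
  B: 234 + 15.75 = 249.75 → 250
After the tint: rgb(209, 226, 250) = #D1E2FA.
Lerp each channel 10% toward 0:
  R: 209 + 0.1×(0−209) = 209 − 20.9 = 188.1 → 188
  G: 226 − 22.6 = 203.4 → 203
  B: 250 − 25 = 225 → 225
rgb(188, 203, 225) = #BCCBE1.

#BCCBE1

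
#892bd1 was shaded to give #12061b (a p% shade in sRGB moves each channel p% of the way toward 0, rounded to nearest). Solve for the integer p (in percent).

87%

#892bd1 is rgb(137, 43, 209); #12061b is rgb(18, 6, 27).
On the B channel (widest range): 27 ≈ 209 + (p/100)(0 − 209), so p ≈ 100×(27 − 209)/(0 − 209) = -18200/-209 = 87.08.
p = 87 reproduces all three channels after rounding.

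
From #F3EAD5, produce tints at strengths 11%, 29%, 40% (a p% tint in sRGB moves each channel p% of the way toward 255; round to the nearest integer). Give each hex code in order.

#F4ECDA, #F6F0E1, #F8F2E6

#F3EAD5 is rgb(243, 234, 213).
11%: (243 + 1.32 = 244.32→244, 234 + 2.31 = 236.31→236, 213 + 4.62 = 217.62→218) → #F4ECDA
29%: (243 + 3.48 = 246.48→246, 234 + 6.09 = 240.09→240, 213 + 12.18 = 225.18→225) → #F6F0E1
40%: (243 + 4.8 = 247.8→248, 234 + 8.4 = 242.4→242, 213 + 16.8 = 229.8→230) → #F8F2E6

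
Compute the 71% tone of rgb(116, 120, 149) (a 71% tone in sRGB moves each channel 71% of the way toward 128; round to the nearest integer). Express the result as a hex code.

Per channel, c → c + 0.71(128 − c):
  R: 116 + 0.71×(128−116) = 116 + 8.52 = 124.52 → 125
  G: 120 + 5.68 = 125.68 → 126
  B: 149 − 14.91 = 134.09 → 134
rgb(125, 126, 134) = #7D7E86.

#7D7E86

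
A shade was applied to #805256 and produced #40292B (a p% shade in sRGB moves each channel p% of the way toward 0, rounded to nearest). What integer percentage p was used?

50%

#805256 is rgb(128, 82, 86); #40292B is rgb(64, 41, 43).
On the R channel (widest range): 64 ≈ 128 + (p/100)(0 − 128), so p ≈ 100×(64 − 128)/(0 − 128) = -6400/-128 = 50.00.
p = 50 reproduces all three channels after rounding.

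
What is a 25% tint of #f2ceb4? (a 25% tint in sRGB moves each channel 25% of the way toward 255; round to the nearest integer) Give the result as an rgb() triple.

rgb(245, 218, 199)

#f2ceb4 is rgb(242, 206, 180).
Per channel, c → c + 0.25(255 − c):
  R: 242 + 0.25×(255−242) = 242 + 3.25 = 245.25 → 245
  G: 206 + 12.25 = 218.25 → 218
  B: 180 + 18.75 = 198.75 → 199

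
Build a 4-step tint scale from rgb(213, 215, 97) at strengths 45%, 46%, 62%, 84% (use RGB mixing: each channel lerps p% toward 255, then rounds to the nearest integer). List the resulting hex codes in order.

45%: (213 + 18.9 = 231.9→232, 215 + 18 = 233→233, 97 + 71.1 = 168.1→168) → #E8E9A8
46%: (213 + 19.32 = 232.32→232, 215 + 18.4 = 233.4→233, 97 + 72.68 = 169.68→170) → #E8E9AA
62%: (213 + 26.04 = 239.04→239, 215 + 24.8 = 239.8→240, 97 + 97.96 = 194.96→195) → #EFF0C3
84%: (213 + 35.28 = 248.28→248, 215 + 33.6 = 248.6→249, 97 + 132.72 = 229.72→230) → #F8F9E6

#E8E9A8, #E8E9AA, #EFF0C3, #F8F9E6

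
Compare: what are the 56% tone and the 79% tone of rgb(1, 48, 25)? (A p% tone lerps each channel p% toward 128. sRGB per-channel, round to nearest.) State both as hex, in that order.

#485D53, #656F6A

56% tone:
  R: 1 + 0.56×(128−1) = 1 + 71.12 = 72.12 → 72
  G: 48 + 0.56×(128−48) = 48 + 44.8 = 92.8 → 93
  B: 25 + 57.68 = 82.68 → 83
  → #485D53
79% tone:
  R: 1 + 0.79×(128−1) = 1 + 100.33 = 101.33 → 101
  G: 48 + 63.2 = 111.2 → 111
  B: 25 + 0.79×(128−25) = 25 + 81.37 = 106.37 → 106
  → #656F6A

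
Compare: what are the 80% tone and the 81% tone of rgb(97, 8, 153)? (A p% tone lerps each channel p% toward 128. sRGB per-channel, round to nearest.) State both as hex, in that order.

80% tone:
  R: 97 + 0.8×(128−97) = 97 + 24.8 = 121.8 → 122
  G: 8 + 0.8×(128−8) = 8 + 96 = 104 → 104
  B: 153 − 20 = 133 → 133
  → #7a6885
81% tone:
  R: 97 + 0.81×(128−97) = 97 + 25.11 = 122.11 → 122
  G: 8 + 97.2 = 105.2 → 105
  B: 153 + 0.81×(128−153) = 153 − 20.25 = 132.75 → 133
  → #7a6985

#7a6885, #7a6985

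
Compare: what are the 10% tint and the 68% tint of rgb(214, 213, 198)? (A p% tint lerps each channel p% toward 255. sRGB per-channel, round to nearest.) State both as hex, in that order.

#DAD9CC, #F2F2ED

10% tint:
  R: 214 + 0.1×(255−214) = 214 + 4.1 = 218.1 → 218
  G: 213 + 4.2 = 217.2 → 217
  B: 198 + 0.1×(255−198) = 198 + 5.7 = 203.7 → 204
  → #DAD9CC
68% tint:
  R: 214 + 27.88 = 241.88 → 242
  G: 213 + 28.56 = 241.56 → 242
  B: 198 + 38.76 = 236.76 → 237
  → #F2F2ED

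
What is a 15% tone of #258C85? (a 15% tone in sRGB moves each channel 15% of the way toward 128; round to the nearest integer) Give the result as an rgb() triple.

rgb(51, 138, 132)

#258C85 is rgb(37, 140, 133).
Lerp each channel 15% toward 128:
  R: 37 + 0.15×(128−37) = 37 + 13.65 = 50.65 → 51
  G: 140 + 0.15×(128−140) = 140 − 1.8 = 138.2 → 138
  B: 133 − 0.75 = 132.25 → 132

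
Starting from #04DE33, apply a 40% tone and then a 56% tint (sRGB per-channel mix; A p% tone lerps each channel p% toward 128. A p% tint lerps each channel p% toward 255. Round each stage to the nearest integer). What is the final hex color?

#A7E0B3

#04DE33 is rgb(4, 222, 51).
A 40% tone moves each channel 40% toward 128:
  R: 4 + 49.6 = 53.6 → 54
  G: 222 − 37.6 = 184.4 → 184
  B: 51 + 0.4×(128−51) = 51 + 30.8 = 81.8 → 82
After the tone: rgb(54, 184, 82) = #36B852.
A 56% tint moves each channel 56% toward 255:
  R: 54 + 112.56 = 166.56 → 167
  G: 184 + 39.76 = 223.76 → 224
  B: 82 + 0.56×(255−82) = 82 + 96.88 = 178.88 → 179
rgb(167, 224, 179) = #A7E0B3.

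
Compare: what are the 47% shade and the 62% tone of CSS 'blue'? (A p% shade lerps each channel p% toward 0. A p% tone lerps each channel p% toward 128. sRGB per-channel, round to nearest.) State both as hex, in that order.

#000087, #4F4FB0

CSS blue is rgb(0, 0, 255).
47% shade:
  R: 0 + 0.47×(0−0) = 0 + 0 = 0 → 0
  G: 0 + 0 = 0 → 0
  B: 255 + 0.47×(0−255) = 255 − 119.85 = 135.15 → 135
  → #000087
62% tone:
  R: 0 + 0.62×(128−0) = 0 + 79.36 = 79.36 → 79
  G: 0 + 79.36 = 79.36 → 79
  B: 255 + 0.62×(128−255) = 255 − 78.74 = 176.26 → 176
  → #4F4FB0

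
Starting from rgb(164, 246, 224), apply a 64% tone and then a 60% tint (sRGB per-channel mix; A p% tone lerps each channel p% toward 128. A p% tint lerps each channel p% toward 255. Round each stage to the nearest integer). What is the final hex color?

A 64% tone moves each channel 64% toward 128:
  R: 164 − 23.04 = 140.96 → 141
  G: 246 + 0.64×(128−246) = 246 − 75.52 = 170.48 → 170
  B: 224 − 61.44 = 162.56 → 163
After the tone: rgb(141, 170, 163) = #8daaa3.
Per channel, c → c + 0.6(255 − c):
  R: 141 + 68.4 = 209.4 → 209
  G: 170 + 0.6×(255−170) = 170 + 51 = 221 → 221
  B: 163 + 0.6×(255−163) = 163 + 55.2 = 218.2 → 218
rgb(209, 221, 218) = #d1ddda.

#d1ddda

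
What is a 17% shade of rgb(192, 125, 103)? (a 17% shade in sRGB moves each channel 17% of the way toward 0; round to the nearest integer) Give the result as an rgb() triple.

Lerp each channel 17% toward 0:
  R: 192 − 32.64 = 159.36 → 159
  G: 125 + 0.17×(0−125) = 125 − 21.25 = 103.75 → 104
  B: 103 − 17.51 = 85.49 → 85

rgb(159, 104, 85)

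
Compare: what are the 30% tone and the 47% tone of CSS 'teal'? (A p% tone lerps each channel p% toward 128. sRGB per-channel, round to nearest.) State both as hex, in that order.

#268080, #3C8080

CSS teal is rgb(0, 128, 128).
30% tone:
  R: 0 + 38.4 = 38.4 → 38
  G: 128 + 0 = 128 → 128
  B: 128 + 0 = 128 → 128
  → #268080
47% tone:
  R: 0 + 0.47×(128−0) = 0 + 60.16 = 60.16 → 60
  G: 128 + 0.47×(128−128) = 128 + 0 = 128 → 128
  B: 128 + 0.47×(128−128) = 128 + 0 = 128 → 128
  → #3C8080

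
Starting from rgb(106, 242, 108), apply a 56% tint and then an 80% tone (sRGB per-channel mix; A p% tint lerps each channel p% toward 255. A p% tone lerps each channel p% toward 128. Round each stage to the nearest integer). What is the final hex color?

#8c988c

Lerp each channel 56% toward 255:
  R: 106 + 0.56×(255−106) = 106 + 83.44 = 189.44 → 189
  G: 242 + 7.28 = 249.28 → 249
  B: 108 + 0.56×(255−108) = 108 + 82.32 = 190.32 → 190
After the tint: rgb(189, 249, 190) = #bdf9be.
An 80% tone moves each channel 80% toward 128:
  R: 189 + 0.8×(128−189) = 189 − 48.8 = 140.2 → 140
  G: 249 − 96.8 = 152.2 → 152
  B: 190 + 0.8×(128−190) = 190 − 49.6 = 140.4 → 140
rgb(140, 152, 140) = #8c988c.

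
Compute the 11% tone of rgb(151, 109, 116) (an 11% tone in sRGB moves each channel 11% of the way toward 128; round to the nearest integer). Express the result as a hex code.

An 11% tone moves each channel 11% toward 128:
  R: 151 + 0.11×(128−151) = 151 − 2.53 = 148.47 → 148
  G: 109 + 2.09 = 111.09 → 111
  B: 116 + 0.11×(128−116) = 116 + 1.32 = 117.32 → 117
rgb(148, 111, 117) = #946F75.

#946F75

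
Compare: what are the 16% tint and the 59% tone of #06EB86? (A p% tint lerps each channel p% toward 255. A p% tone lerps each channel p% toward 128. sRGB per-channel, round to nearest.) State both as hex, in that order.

#06EB86 is rgb(6, 235, 134).
16% tint:
  R: 6 + 0.16×(255−6) = 6 + 39.84 = 45.84 → 46
  G: 235 + 0.16×(255−235) = 235 + 3.2 = 238.2 → 238
  B: 134 + 19.36 = 153.36 → 153
  → #2EEE99
59% tone:
  R: 6 + 0.59×(128−6) = 6 + 71.98 = 77.98 → 78
  G: 235 + 0.59×(128−235) = 235 − 63.13 = 171.87 → 172
  B: 134 − 3.54 = 130.46 → 130
  → #4EAC82

#2EEE99, #4EAC82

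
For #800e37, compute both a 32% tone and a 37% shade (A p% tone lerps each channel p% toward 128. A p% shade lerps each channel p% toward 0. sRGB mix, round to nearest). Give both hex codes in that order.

#80324e, #510923

#800e37 is rgb(128, 14, 55).
32% tone:
  R: 128 + 0.32×(128−128) = 128 + 0 = 128 → 128
  G: 14 + 0.32×(128−14) = 14 + 36.48 = 50.48 → 50
  B: 55 + 0.32×(128−55) = 55 + 23.36 = 78.36 → 78
  → #80324e
37% shade:
  R: 128 − 47.36 = 80.64 → 81
  G: 14 − 5.18 = 8.82 → 9
  B: 55 + 0.37×(0−55) = 55 − 20.35 = 34.65 → 35
  → #510923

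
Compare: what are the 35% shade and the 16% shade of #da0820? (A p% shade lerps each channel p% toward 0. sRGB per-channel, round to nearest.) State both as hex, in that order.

#da0820 is rgb(218, 8, 32).
35% shade:
  R: 218 − 76.3 = 141.7 → 142
  G: 8 − 2.8 = 5.2 → 5
  B: 32 − 11.2 = 20.8 → 21
  → #8e0515
16% shade:
  R: 218 + 0.16×(0−218) = 218 − 34.88 = 183.12 → 183
  G: 8 + 0.16×(0−8) = 8 − 1.28 = 6.72 → 7
  B: 32 + 0.16×(0−32) = 32 − 5.12 = 26.88 → 27
  → #b7071b

#8e0515, #b7071b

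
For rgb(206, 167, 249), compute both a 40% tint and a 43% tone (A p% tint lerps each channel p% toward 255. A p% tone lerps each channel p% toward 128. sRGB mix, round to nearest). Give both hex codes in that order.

40% tint:
  R: 206 + 0.4×(255−206) = 206 + 19.6 = 225.6 → 226
  G: 167 + 35.2 = 202.2 → 202
  B: 249 + 2.4 = 251.4 → 251
  → #E2CAFB
43% tone:
  R: 206 − 33.54 = 172.46 → 172
  G: 167 − 16.77 = 150.23 → 150
  B: 249 + 0.43×(128−249) = 249 − 52.03 = 196.97 → 197
  → #AC96C5

#E2CAFB, #AC96C5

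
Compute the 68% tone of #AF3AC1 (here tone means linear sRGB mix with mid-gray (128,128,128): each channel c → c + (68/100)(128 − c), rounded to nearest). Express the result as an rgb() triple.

#AF3AC1 is rgb(175, 58, 193).
Per channel, c → c + 0.68(128 − c):
  R: 175 − 31.96 = 143.04 → 143
  G: 58 + 0.68×(128−58) = 58 + 47.6 = 105.6 → 106
  B: 193 − 44.2 = 148.8 → 149

rgb(143, 106, 149)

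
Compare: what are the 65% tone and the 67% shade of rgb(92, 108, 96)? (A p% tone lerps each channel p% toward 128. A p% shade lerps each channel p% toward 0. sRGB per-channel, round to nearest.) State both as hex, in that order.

#737975, #1e2420

65% tone:
  R: 92 + 0.65×(128−92) = 92 + 23.4 = 115.4 → 115
  G: 108 + 0.65×(128−108) = 108 + 13 = 121 → 121
  B: 96 + 20.8 = 116.8 → 117
  → #737975
67% shade:
  R: 92 − 61.64 = 30.36 → 30
  G: 108 − 72.36 = 35.64 → 36
  B: 96 + 0.67×(0−96) = 96 − 64.32 = 31.68 → 32
  → #1e2420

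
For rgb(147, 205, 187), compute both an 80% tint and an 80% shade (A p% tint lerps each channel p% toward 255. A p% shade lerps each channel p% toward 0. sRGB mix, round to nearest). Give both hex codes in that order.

#e9f5f1, #1d2925

80% tint:
  R: 147 + 0.8×(255−147) = 147 + 86.4 = 233.4 → 233
  G: 205 + 0.8×(255−205) = 205 + 40 = 245 → 245
  B: 187 + 0.8×(255−187) = 187 + 54.4 = 241.4 → 241
  → #e9f5f1
80% shade:
  R: 147 + 0.8×(0−147) = 147 − 117.6 = 29.4 → 29
  G: 205 − 164 = 41 → 41
  B: 187 − 149.6 = 37.4 → 37
  → #1d2925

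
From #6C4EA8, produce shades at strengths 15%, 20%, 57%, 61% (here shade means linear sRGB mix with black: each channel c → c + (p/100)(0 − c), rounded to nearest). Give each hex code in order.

#5C428F, #563E86, #2E2248, #2A1E42

#6C4EA8 is rgb(108, 78, 168).
15%: (108 − 16.2 = 91.8→92, 78 − 11.7 = 66.3→66, 168 − 25.2 = 142.8→143) → #5C428F
20%: (108 − 21.6 = 86.4→86, 78 − 15.6 = 62.4→62, 168 − 33.6 = 134.4→134) → #563E86
57%: (108 − 61.56 = 46.44→46, 78 − 44.46 = 33.54→34, 168 − 95.76 = 72.24→72) → #2E2248
61%: (108 − 65.88 = 42.12→42, 78 − 47.58 = 30.42→30, 168 − 102.48 = 65.52→66) → #2A1E42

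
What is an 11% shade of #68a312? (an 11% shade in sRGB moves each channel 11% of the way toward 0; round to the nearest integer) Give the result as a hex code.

#5d9110

#68a312 is rgb(104, 163, 18).
Per channel, c → c + 0.11(0 − c):
  R: 104 − 11.44 = 92.56 → 93
  G: 163 − 17.93 = 145.07 → 145
  B: 18 + 0.11×(0−18) = 18 − 1.98 = 16.02 → 16
rgb(93, 145, 16) = #5d9110.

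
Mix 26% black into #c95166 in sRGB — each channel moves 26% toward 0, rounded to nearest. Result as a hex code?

#c95166 is rgb(201, 81, 102).
A 26% shade moves each channel 26% toward 0:
  R: 201 + 0.26×(0−201) = 201 − 52.26 = 148.74 → 149
  G: 81 − 21.06 = 59.94 → 60
  B: 102 + 0.26×(0−102) = 102 − 26.52 = 75.48 → 75
rgb(149, 60, 75) = #953c4b.

#953c4b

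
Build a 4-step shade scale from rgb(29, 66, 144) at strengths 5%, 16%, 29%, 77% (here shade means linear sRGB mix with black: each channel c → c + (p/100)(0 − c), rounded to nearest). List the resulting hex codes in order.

#1C3F89, #183779, #152F66, #070F21

5%: (29 − 1.45 = 27.55→28, 66 − 3.3 = 62.7→63, 144 − 7.2 = 136.8→137) → #1C3F89
16%: (29 − 4.64 = 24.36→24, 66 − 10.56 = 55.44→55, 144 − 23.04 = 120.96→121) → #183779
29%: (29 − 8.41 = 20.59→21, 66 − 19.14 = 46.86→47, 144 − 41.76 = 102.24→102) → #152F66
77%: (29 − 22.33 = 6.67→7, 66 − 50.82 = 15.18→15, 144 − 110.88 = 33.12→33) → #070F21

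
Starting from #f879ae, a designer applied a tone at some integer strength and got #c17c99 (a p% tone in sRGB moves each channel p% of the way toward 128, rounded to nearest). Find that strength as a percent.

46%

#f879ae is rgb(248, 121, 174); #c17c99 is rgb(193, 124, 153).
On the R channel (widest range): 193 ≈ 248 + (p/100)(128 − 248), so p ≈ 100×(193 − 248)/(128 − 248) = -5500/-120 = 45.83.
p = 46 reproduces all three channels after rounding.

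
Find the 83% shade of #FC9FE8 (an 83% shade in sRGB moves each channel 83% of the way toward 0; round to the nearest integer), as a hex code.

#FC9FE8 is rgb(252, 159, 232).
Lerp each channel 83% toward 0:
  R: 252 + 0.83×(0−252) = 252 − 209.16 = 42.84 → 43
  G: 159 + 0.83×(0−159) = 159 − 131.97 = 27.03 → 27
  B: 232 + 0.83×(0−232) = 232 − 192.56 = 39.44 → 39
rgb(43, 27, 39) = #2B1B27.

#2B1B27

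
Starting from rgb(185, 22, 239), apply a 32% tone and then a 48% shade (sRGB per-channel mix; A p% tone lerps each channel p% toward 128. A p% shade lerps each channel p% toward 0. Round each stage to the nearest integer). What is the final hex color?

Lerp each channel 32% toward 128:
  R: 185 − 18.24 = 166.76 → 167
  G: 22 + 33.92 = 55.92 → 56
  B: 239 − 35.52 = 203.48 → 203
After the tone: rgb(167, 56, 203) = #a738cb.
Lerp each channel 48% toward 0:
  R: 167 + 0.48×(0−167) = 167 − 80.16 = 86.84 → 87
  G: 56 + 0.48×(0−56) = 56 − 26.88 = 29.12 → 29
  B: 203 + 0.48×(0−203) = 203 − 97.44 = 105.56 → 106
rgb(87, 29, 106) = #571d6a.

#571d6a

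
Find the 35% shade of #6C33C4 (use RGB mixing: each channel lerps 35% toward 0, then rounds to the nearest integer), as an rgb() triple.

rgb(70, 33, 127)

#6C33C4 is rgb(108, 51, 196).
Per channel, c → c + 0.35(0 − c):
  R: 108 + 0.35×(0−108) = 108 − 37.8 = 70.2 → 70
  G: 51 + 0.35×(0−51) = 51 − 17.85 = 33.15 → 33
  B: 196 + 0.35×(0−196) = 196 − 68.6 = 127.4 → 127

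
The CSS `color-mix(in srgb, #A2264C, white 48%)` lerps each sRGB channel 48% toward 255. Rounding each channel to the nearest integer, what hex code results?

#A2264C is rgb(162, 38, 76).
A 48% tint moves each channel 48% toward 255:
  R: 162 + 0.48×(255−162) = 162 + 44.64 = 206.64 → 207
  G: 38 + 0.48×(255−38) = 38 + 104.16 = 142.16 → 142
  B: 76 + 85.92 = 161.92 → 162
rgb(207, 142, 162) = #CF8EA2.

#CF8EA2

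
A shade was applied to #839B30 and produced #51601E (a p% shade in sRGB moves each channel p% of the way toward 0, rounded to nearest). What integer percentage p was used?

#839B30 is rgb(131, 155, 48); #51601E is rgb(81, 96, 30).
On the G channel (widest range): 96 ≈ 155 + (p/100)(0 − 155), so p ≈ 100×(96 − 155)/(0 − 155) = -5900/-155 = 38.06.
p = 38 reproduces all three channels after rounding.

38%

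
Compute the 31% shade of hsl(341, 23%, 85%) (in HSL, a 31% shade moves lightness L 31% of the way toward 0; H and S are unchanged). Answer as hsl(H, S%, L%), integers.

hsl(341, 23%, 59%)

L moves 31% from 85 toward 0: 85 − 26.35 = 58.65 → 59.
H and S are unchanged.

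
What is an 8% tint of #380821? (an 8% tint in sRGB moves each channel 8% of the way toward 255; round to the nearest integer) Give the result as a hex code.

#481C33

#380821 is rgb(56, 8, 33).
Lerp each channel 8% toward 255:
  R: 56 + 0.08×(255−56) = 56 + 15.92 = 71.92 → 72
  G: 8 + 0.08×(255−8) = 8 + 19.76 = 27.76 → 28
  B: 33 + 0.08×(255−33) = 33 + 17.76 = 50.76 → 51
rgb(72, 28, 51) = #481C33.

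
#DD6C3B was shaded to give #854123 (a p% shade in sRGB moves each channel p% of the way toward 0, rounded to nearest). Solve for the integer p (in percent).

#DD6C3B is rgb(221, 108, 59); #854123 is rgb(133, 65, 35).
On the R channel (widest range): 133 ≈ 221 + (p/100)(0 − 221), so p ≈ 100×(133 − 221)/(0 − 221) = -8800/-221 = 39.82.
p = 40 reproduces all three channels after rounding.

40%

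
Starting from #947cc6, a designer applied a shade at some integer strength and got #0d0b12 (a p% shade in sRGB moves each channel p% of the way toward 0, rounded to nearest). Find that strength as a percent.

91%

#947cc6 is rgb(148, 124, 198); #0d0b12 is rgb(13, 11, 18).
On the B channel (widest range): 18 ≈ 198 + (p/100)(0 − 198), so p ≈ 100×(18 − 198)/(0 − 198) = -18000/-198 = 90.91.
p = 91 reproduces all three channels after rounding.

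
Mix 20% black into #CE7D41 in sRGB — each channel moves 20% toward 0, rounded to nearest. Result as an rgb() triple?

rgb(165, 100, 52)

#CE7D41 is rgb(206, 125, 65).
A 20% shade moves each channel 20% toward 0:
  R: 206 + 0.2×(0−206) = 206 − 41.2 = 164.8 → 165
  G: 125 − 25 = 100 → 100
  B: 65 + 0.2×(0−65) = 65 − 13 = 52 → 52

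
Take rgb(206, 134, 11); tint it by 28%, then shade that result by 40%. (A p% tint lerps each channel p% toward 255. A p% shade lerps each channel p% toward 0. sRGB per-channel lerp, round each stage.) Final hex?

A 28% tint moves each channel 28% toward 255:
  R: 206 + 13.72 = 219.72 → 220
  G: 134 + 0.28×(255−134) = 134 + 33.88 = 167.88 → 168
  B: 11 + 0.28×(255−11) = 11 + 68.32 = 79.32 → 79
After the tint: rgb(220, 168, 79) = #DCA84F.
A 40% shade moves each channel 40% toward 0:
  R: 220 − 88 = 132 → 132
  G: 168 − 67.2 = 100.8 → 101
  B: 79 − 31.6 = 47.4 → 47
rgb(132, 101, 47) = #84652F.

#84652F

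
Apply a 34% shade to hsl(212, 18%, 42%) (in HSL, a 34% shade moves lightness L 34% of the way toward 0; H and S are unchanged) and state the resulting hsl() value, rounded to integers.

L moves 34% from 42 toward 0: 42 − 14.28 = 27.72 → 28.
H and S are unchanged.

hsl(212, 18%, 28%)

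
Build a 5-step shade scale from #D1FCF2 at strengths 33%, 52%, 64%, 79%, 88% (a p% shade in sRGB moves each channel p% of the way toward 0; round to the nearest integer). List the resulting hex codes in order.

#8CA9A2, #647974, #4B5B57, #2C3533, #191E1D

#D1FCF2 is rgb(209, 252, 242).
33%: (209 − 68.97 = 140.03→140, 252 − 83.16 = 168.84→169, 242 − 79.86 = 162.14→162) → #8CA9A2
52%: (209 − 108.68 = 100.32→100, 252 − 131.04 = 120.96→121, 242 − 125.84 = 116.16→116) → #647974
64%: (209 − 133.76 = 75.24→75, 252 − 161.28 = 90.72→91, 242 − 154.88 = 87.12→87) → #4B5B57
79%: (209 − 165.11 = 43.89→44, 252 − 199.08 = 52.92→53, 242 − 191.18 = 50.82→51) → #2C3533
88%: (209 − 183.92 = 25.08→25, 252 − 221.76 = 30.24→30, 242 − 212.96 = 29.04→29) → #191E1D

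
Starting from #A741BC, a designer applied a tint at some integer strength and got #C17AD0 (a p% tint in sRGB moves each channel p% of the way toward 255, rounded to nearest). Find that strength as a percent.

30%

#A741BC is rgb(167, 65, 188); #C17AD0 is rgb(193, 122, 208).
On the G channel (widest range): 122 ≈ 65 + (p/100)(255 − 65), so p ≈ 100×(122 − 65)/(255 − 65) = 5700/190 = 30.00.
p = 30 reproduces all three channels after rounding.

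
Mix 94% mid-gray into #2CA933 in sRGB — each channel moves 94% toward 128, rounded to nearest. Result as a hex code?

#7B827B

#2CA933 is rgb(44, 169, 51).
Per channel, c → c + 0.94(128 − c):
  R: 44 + 78.96 = 122.96 → 123
  G: 169 + 0.94×(128−169) = 169 − 38.54 = 130.46 → 130
  B: 51 + 72.38 = 123.38 → 123
rgb(123, 130, 123) = #7B827B.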